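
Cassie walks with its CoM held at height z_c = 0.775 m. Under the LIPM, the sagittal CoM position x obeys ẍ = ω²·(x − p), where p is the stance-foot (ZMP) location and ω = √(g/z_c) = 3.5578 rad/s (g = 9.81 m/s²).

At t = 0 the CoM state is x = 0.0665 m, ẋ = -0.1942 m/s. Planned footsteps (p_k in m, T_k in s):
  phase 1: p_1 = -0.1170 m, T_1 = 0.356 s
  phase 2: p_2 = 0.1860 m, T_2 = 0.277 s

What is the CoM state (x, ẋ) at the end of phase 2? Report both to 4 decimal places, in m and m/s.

phase 1: p=-0.1170, T=0.356, ωT=1.266577, cosh=1.915239, sinh=1.633445; start (x,ẋ)=(0.066500, -0.194200) → end (x,ẋ)=(0.145286, 0.694465)
phase 2: p=0.1860, T=0.277, ωT=0.985511, cosh=1.526214, sinh=1.152965; start (x,ẋ)=(0.145286, 0.694465) → end (x,ẋ)=(0.348915, 0.892893)

x = 0.3489, ẋ = 0.8929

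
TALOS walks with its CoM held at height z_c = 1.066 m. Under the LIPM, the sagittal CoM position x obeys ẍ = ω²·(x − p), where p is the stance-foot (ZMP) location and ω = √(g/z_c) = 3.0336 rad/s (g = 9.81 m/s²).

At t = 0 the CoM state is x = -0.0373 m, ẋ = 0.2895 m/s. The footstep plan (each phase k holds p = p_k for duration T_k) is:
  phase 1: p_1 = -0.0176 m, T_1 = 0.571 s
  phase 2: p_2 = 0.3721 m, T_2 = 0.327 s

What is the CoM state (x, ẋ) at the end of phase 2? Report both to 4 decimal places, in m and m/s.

phase 1: p=-0.0176, T=0.571, ωT=1.732186, cosh=2.914946, sinh=2.738049; start (x,ẋ)=(-0.037300, 0.289500) → end (x,ẋ)=(0.186271, 0.680246)
phase 2: p=0.3721, T=0.327, ωT=0.991987, cosh=1.533713, sinh=1.162874; start (x,ẋ)=(0.186271, 0.680246) → end (x,ẋ)=(0.347851, 0.387753)

x = 0.3479, ẋ = 0.3878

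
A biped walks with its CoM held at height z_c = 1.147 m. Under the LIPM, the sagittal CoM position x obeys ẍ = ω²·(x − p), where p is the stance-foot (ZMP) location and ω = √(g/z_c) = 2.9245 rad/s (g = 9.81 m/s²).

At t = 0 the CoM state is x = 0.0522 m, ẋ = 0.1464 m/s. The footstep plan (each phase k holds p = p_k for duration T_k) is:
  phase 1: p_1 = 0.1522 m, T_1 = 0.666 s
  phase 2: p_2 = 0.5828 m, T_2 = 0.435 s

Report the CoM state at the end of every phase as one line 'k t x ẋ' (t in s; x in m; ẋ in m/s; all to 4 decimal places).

1 0.6660 -0.0336 -0.4808
2 1.1010 -0.8737 -3.8892

phase 1: p=0.1522, T=0.666, ωT=1.947717, cosh=3.577629, sinh=3.435030; start (x,ẋ)=(0.052200, 0.146400) → end (x,ẋ)=(-0.033606, -0.480810)
phase 2: p=0.5828, T=0.435, ωT=1.272158, cosh=1.924385, sinh=1.644159; start (x,ẋ)=(-0.033606, -0.480810) → end (x,ẋ)=(-0.873714, -3.889153)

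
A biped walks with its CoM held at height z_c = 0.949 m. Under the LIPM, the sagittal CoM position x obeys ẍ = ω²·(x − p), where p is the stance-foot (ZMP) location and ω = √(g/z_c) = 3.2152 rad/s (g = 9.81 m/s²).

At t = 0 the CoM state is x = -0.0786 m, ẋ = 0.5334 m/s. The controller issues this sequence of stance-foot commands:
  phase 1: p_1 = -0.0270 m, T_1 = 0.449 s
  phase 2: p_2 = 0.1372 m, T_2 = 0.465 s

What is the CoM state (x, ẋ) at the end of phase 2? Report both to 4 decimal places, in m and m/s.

x = 0.8265, ẋ = 2.3717

phase 1: p=-0.0270, T=0.449, ωT=1.443625, cosh=2.236047, sinh=1.999976; start (x,ẋ)=(-0.078600, 0.533400) → end (x,ẋ)=(0.189415, 0.860903)
phase 2: p=0.1372, T=0.465, ωT=1.495068, cosh=2.341937, sinh=2.117703; start (x,ẋ)=(0.189415, 0.860903) → end (x,ẋ)=(0.826521, 2.371703)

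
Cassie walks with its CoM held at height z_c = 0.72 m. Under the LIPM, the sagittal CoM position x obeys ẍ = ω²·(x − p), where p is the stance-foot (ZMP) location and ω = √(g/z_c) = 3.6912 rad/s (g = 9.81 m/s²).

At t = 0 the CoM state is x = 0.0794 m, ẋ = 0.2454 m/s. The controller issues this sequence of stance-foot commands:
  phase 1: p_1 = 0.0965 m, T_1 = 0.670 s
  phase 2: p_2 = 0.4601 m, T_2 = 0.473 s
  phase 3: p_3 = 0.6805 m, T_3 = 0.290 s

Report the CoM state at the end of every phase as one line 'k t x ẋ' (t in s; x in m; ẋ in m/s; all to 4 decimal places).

phase 1: p=0.0965, T=0.670, ωT=2.473104, cosh=5.971762, sinh=5.887439; start (x,ẋ)=(0.079400, 0.245400) → end (x,ẋ)=(0.385794, 1.093858)
phase 2: p=0.4601, T=0.473, ωT=1.745938, cosh=2.952877, sinh=2.778396; start (x,ẋ)=(0.385794, 1.093858) → end (x,ẋ)=(1.064040, 2.467977)
phase 3: p=0.6805, T=0.290, ωT=1.070448, cosh=1.629770, sinh=1.286915; start (x,ẋ)=(1.064040, 2.467977) → end (x,ẋ)=(2.166028, 5.844150)

1 0.6700 0.3858 1.0939
2 1.1430 1.0640 2.4680
3 1.4330 2.1660 5.8441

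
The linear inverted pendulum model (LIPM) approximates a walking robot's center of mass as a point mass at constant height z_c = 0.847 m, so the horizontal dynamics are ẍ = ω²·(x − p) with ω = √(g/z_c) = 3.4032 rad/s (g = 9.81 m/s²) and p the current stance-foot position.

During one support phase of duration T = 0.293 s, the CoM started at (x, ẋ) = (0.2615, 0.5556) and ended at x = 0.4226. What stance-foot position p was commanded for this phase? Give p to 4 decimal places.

p = 0.3172

ωT = 3.4032·0.293 = 0.997138; cosh(ωT) = 1.539723, sinh(ωT) = 1.170789
x(T) = p + (x₀−p)·cosh(ωT) + (ẋ₀/ω)·sinh(ωT) ⇒ p·(1 − cosh) = x(T) − x₀·cosh − (ẋ₀/ω)·sinh
numerator   = 0.4226 − (0.2615)·1.539723 − (0.5556/3.4032)·1.170789 = -0.171178
denominator = 1 − 1.539723 = -0.539723
p = -0.171178 / -0.539723 = 0.3172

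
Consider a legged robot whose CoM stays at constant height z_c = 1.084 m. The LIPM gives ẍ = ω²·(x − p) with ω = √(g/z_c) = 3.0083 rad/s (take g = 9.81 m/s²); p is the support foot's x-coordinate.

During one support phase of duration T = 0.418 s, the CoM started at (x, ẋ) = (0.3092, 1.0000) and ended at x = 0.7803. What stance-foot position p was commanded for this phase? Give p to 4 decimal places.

p = 0.3826

ωT = 3.0083·0.418 = 1.257469; cosh(ωT) = 1.900442, sinh(ωT) = 1.616069
x(T) = p + (x₀−p)·cosh(ωT) + (ẋ₀/ω)·sinh(ωT) ⇒ p·(1 − cosh) = x(T) − x₀·cosh − (ẋ₀/ω)·sinh
numerator   = 0.7803 − (0.3092)·1.900442 − (1.0000/3.0083)·1.616069 = -0.344520
denominator = 1 − 1.900442 = -0.900442
p = -0.344520 / -0.900442 = 0.3826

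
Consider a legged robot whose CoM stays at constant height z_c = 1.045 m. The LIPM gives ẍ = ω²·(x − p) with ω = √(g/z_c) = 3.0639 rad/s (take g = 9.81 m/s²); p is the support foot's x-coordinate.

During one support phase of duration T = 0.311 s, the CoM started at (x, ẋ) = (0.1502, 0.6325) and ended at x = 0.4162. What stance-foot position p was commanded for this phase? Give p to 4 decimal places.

p = 0.0723

ωT = 3.0639·0.311 = 0.952873; cosh(ωT) = 1.489390, sinh(ωT) = 1.103759
x(T) = p + (x₀−p)·cosh(ωT) + (ẋ₀/ω)·sinh(ωT) ⇒ p·(1 − cosh) = x(T) − x₀·cosh − (ẋ₀/ω)·sinh
numerator   = 0.4162 − (0.1502)·1.489390 − (0.6325/3.0639)·1.103759 = -0.035362
denominator = 1 − 1.489390 = -0.489390
p = -0.035362 / -0.489390 = 0.0723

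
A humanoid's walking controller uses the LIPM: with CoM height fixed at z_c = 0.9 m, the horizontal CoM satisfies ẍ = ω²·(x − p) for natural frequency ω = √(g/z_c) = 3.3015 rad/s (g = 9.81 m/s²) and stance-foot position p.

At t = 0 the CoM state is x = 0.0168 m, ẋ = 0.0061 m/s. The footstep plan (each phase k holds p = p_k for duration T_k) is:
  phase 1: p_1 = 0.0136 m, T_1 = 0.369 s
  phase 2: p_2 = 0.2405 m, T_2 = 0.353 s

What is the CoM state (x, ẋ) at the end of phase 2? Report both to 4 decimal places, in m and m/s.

x = -0.1313, ẋ = -0.9944

phase 1: p=0.0136, T=0.369, ωT=1.218253, cosh=1.838512, sinh=1.542765; start (x,ẋ)=(0.016800, 0.006100) → end (x,ẋ)=(0.022334, 0.027514)
phase 2: p=0.2405, T=0.353, ωT=1.165429, cosh=1.759544, sinh=1.447756; start (x,ẋ)=(0.022334, 0.027514) → end (x,ẋ)=(-0.131308, -0.994372)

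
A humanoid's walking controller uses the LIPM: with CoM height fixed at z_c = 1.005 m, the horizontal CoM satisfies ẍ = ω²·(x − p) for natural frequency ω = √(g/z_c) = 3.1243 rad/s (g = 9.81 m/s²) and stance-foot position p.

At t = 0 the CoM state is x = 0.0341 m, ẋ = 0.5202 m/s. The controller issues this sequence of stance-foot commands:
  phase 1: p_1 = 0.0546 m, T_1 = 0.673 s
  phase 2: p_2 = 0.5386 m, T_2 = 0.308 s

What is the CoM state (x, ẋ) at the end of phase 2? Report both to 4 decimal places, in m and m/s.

x = 1.3729, ẋ = 3.2117

phase 1: p=0.0546, T=0.673, ωT=2.102654, cosh=4.155001, sinh=4.032870; start (x,ẋ)=(0.034100, 0.520200) → end (x,ẋ)=(0.640900, 1.903134)
phase 2: p=0.5386, T=0.308, ωT=0.962284, cosh=1.499844, sinh=1.117825; start (x,ẋ)=(0.640900, 1.903134) → end (x,ẋ)=(1.372946, 3.211681)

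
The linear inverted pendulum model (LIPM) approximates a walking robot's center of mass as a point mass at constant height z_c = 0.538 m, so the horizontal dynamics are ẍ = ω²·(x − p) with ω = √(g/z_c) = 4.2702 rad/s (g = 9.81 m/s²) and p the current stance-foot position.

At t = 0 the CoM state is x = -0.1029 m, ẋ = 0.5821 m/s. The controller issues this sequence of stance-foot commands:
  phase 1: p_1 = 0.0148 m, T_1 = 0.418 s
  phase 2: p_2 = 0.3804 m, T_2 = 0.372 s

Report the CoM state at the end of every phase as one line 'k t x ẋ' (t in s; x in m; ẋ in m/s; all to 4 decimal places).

1 0.4180 0.0490 0.3279
2 0.7900 -0.2847 -2.4843

phase 1: p=0.0148, T=0.418, ωT=1.784944, cosh=3.063525, sinh=2.895719; start (x,ẋ)=(-0.102900, 0.582100) → end (x,ẋ)=(0.048958, 0.327882)
phase 2: p=0.3804, T=0.372, ωT=1.588514, cosh=2.550349, sinh=2.346120; start (x,ẋ)=(0.048958, 0.327882) → end (x,ẋ)=(-0.284748, -2.484303)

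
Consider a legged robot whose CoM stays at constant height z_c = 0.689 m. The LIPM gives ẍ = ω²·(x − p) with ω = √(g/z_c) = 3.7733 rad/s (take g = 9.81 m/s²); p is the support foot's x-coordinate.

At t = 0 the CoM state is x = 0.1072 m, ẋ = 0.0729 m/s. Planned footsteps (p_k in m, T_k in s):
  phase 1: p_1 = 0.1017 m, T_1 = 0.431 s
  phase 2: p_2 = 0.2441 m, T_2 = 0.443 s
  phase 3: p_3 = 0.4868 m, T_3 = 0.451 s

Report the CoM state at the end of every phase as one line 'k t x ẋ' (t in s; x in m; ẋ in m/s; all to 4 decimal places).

1 0.4310 0.1634 0.2432
2 0.8740 0.1874 -0.1111
3 1.3250 -0.4394 -3.3092

phase 1: p=0.1017, T=0.431, ωT=1.626292, cosh=2.640822, sinh=2.444164; start (x,ẋ)=(0.107200, 0.072900) → end (x,ẋ)=(0.163446, 0.243240)
phase 2: p=0.2441, T=0.443, ωT=1.671572, cosh=2.754238, sinh=2.566287; start (x,ẋ)=(0.163446, 0.243240) → end (x,ẋ)=(0.187391, -0.111065)
phase 3: p=0.4868, T=0.451, ωT=1.701758, cosh=2.832972, sinh=2.650609; start (x,ẋ)=(0.187391, -0.111065) → end (x,ẋ)=(-0.439438, -3.309200)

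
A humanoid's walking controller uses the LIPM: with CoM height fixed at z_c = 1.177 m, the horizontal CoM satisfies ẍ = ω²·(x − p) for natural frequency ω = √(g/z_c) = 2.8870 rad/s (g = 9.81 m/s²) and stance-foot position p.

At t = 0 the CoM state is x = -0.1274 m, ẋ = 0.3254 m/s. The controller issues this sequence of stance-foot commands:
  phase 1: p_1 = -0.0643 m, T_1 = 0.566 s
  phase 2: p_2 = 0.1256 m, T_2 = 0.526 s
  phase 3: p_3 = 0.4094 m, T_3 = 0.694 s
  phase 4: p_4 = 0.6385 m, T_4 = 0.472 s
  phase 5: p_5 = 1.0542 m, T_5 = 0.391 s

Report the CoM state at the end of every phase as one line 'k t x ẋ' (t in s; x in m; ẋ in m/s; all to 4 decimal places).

1 0.5660 0.0457 0.4165
2 1.0920 0.2479 0.4949
3 1.7860 0.4239 0.1713
4 2.2580 0.3001 -0.7745
5 2.6490 -0.6049 -4.3363

phase 1: p=-0.0643, T=0.566, ωT=1.634042, cosh=2.659843, sinh=2.464704; start (x,ẋ)=(-0.127400, 0.325400) → end (x,ẋ)=(0.045666, 0.416519)
phase 2: p=0.1256, T=0.526, ωT=1.518562, cosh=2.392341, sinh=2.173314; start (x,ẋ)=(0.045666, 0.416519) → end (x,ẋ)=(0.247923, 0.494920)
phase 3: p=0.4094, T=0.694, ωT=2.003578, cosh=3.775197, sinh=3.640345; start (x,ẋ)=(0.247923, 0.494920) → end (x,ẋ)=(0.423858, 0.171347)
phase 4: p=0.6385, T=0.472, ωT=1.362664, cosh=2.081282, sinh=1.825304; start (x,ẋ)=(0.423858, 0.171347) → end (x,ẋ)=(0.300104, -0.774466)
phase 5: p=1.0542, T=0.391, ωT=1.128817, cosh=1.707706, sinh=1.384290; start (x,ẋ)=(0.300104, -0.774466) → end (x,ẋ)=(-0.604924, -4.336266)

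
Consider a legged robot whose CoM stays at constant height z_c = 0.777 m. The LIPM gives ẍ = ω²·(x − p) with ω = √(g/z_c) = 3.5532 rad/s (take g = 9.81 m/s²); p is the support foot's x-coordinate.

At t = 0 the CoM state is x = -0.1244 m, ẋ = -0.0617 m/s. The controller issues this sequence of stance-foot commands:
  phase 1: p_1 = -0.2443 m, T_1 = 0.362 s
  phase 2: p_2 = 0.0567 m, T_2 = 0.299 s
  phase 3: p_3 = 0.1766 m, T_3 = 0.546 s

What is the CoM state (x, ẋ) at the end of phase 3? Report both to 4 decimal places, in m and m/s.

phase 1: p=-0.2443, T=0.362, ωT=1.286258, cosh=1.947761, sinh=1.671458; start (x,ẋ)=(-0.124400, -0.061700) → end (x,ẋ)=(-0.039788, 0.591912)
phase 2: p=0.0567, T=0.299, ωT=1.062407, cosh=1.619475, sinh=1.273852; start (x,ẋ)=(-0.039788, 0.591912) → end (x,ẋ)=(0.112646, 0.521860)
phase 3: p=0.1766, T=0.546, ωT=1.940047, cosh=3.551388, sinh=3.407691; start (x,ẋ)=(0.112646, 0.521860) → end (x,ẋ)=(0.449964, 1.078959)

x = 0.4500, ẋ = 1.0790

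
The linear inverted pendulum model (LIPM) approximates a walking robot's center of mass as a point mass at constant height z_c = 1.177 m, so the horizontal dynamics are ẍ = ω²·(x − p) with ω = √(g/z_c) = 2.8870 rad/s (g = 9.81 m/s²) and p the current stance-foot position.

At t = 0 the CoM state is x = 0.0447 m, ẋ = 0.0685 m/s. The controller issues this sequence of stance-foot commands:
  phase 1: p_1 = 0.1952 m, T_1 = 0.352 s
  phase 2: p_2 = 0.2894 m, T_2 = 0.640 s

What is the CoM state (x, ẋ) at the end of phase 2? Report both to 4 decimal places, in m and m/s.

x = -1.1330, ẋ = -4.0349

phase 1: p=0.1952, T=0.352, ωT=1.016224, cosh=1.562351, sinh=1.200392; start (x,ẋ)=(0.044700, 0.068500) → end (x,ẋ)=(-0.011452, -0.414541)
phase 2: p=0.2894, T=0.640, ωT=1.847680, cosh=3.251342, sinh=3.093740; start (x,ẋ)=(-0.011452, -0.414541) → end (x,ẋ)=(-1.133000, -4.034914)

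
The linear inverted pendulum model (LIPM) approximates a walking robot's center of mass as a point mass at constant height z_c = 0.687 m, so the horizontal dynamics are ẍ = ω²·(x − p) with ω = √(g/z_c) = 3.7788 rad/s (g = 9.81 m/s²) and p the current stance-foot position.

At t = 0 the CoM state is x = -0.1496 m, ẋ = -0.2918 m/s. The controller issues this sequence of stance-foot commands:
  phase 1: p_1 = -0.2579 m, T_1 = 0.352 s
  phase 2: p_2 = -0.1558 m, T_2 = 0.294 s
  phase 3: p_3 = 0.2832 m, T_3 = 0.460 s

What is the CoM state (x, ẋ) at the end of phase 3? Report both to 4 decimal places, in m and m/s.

x = -0.8720, ẋ = -4.0621

phase 1: p=-0.2579, T=0.352, ωT=1.330138, cosh=2.023002, sinh=1.758561; start (x,ẋ)=(-0.149600, -0.291800) → end (x,ẋ)=(-0.174605, 0.129369)
phase 2: p=-0.1558, T=0.294, ωT=1.110967, cosh=1.683268, sinh=1.354027; start (x,ẋ)=(-0.174605, 0.129369) → end (x,ẋ)=(-0.141099, 0.121542)
phase 3: p=0.2832, T=0.460, ωT=1.738248, cosh=2.931599, sinh=2.755771; start (x,ẋ)=(-0.141099, 0.121542) → end (x,ẋ)=(-0.872037, -4.062128)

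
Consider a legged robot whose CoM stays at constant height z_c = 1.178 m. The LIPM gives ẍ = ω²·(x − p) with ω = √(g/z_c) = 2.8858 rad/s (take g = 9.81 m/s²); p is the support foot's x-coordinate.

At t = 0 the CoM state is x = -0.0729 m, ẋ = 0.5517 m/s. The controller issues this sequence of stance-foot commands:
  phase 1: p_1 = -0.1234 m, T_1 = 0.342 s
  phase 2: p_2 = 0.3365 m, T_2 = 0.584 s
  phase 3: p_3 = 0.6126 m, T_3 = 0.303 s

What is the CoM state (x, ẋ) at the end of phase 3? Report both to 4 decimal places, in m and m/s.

x = 1.4233, ẋ = 2.7861

phase 1: p=-0.1234, T=0.342, ωT=0.986944, cosh=1.527868, sinh=1.155154; start (x,ẋ)=(-0.072900, 0.551700) → end (x,ẋ)=(0.174597, 1.011269)
phase 2: p=0.3365, T=0.584, ωT=1.685307, cosh=2.789748, sinh=2.604360; start (x,ẋ)=(0.174597, 1.011269) → end (x,ẋ)=(0.797475, 1.604374)
phase 3: p=0.6126, T=0.303, ωT=0.874397, cosh=1.407272, sinh=0.990158; start (x,ẋ)=(0.797475, 1.604374) → end (x,ẋ)=(1.423252, 2.786050)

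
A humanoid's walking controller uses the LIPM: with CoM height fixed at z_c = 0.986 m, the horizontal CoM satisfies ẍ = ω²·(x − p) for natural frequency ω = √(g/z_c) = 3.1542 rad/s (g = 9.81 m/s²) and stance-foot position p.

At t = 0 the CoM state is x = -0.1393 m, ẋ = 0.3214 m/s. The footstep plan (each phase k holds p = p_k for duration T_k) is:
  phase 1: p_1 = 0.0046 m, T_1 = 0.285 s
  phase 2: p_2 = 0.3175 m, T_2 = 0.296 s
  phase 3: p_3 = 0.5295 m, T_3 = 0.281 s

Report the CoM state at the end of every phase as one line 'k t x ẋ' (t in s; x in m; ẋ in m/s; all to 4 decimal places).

1 0.2850 -0.0970 -0.0050
2 0.5810 -0.2929 -1.4133
3 0.8620 -1.0889 -4.6180

phase 1: p=0.0046, T=0.285, ωT=0.898947, cosh=1.432006, sinh=1.025008; start (x,ẋ)=(-0.139300, 0.321400) → end (x,ẋ)=(-0.097022, -0.004994)
phase 2: p=0.3175, T=0.296, ωT=0.933643, cosh=1.468439, sinh=1.075320; start (x,ẋ)=(-0.097022, -0.004994) → end (x,ẋ)=(-0.292902, -1.413297)
phase 3: p=0.5295, T=0.281, ωT=0.886330, cosh=1.419188, sinh=1.007022; start (x,ẋ)=(-0.292902, -1.413297) → end (x,ẋ)=(-1.088858, -4.617970)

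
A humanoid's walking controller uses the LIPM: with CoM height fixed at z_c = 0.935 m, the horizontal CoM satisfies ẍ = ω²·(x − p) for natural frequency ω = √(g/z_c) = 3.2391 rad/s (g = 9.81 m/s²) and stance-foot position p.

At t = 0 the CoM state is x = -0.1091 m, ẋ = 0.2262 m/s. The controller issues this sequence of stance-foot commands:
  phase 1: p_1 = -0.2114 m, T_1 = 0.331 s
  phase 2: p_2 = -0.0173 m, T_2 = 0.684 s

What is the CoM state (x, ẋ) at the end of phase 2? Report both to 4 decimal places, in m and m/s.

phase 1: p=-0.2114, T=0.331, ωT=1.072142, cosh=1.631953, sinh=1.289678; start (x,ẋ)=(-0.109100, 0.226200) → end (x,ẋ)=(0.045612, 0.796495)
phase 2: p=-0.0173, T=0.684, ωT=2.215544, cosh=4.637746, sinh=4.528652; start (x,ẋ)=(0.045612, 0.796495) → end (x,ẋ)=(1.388069, 4.616791)

x = 1.3881, ẋ = 4.6168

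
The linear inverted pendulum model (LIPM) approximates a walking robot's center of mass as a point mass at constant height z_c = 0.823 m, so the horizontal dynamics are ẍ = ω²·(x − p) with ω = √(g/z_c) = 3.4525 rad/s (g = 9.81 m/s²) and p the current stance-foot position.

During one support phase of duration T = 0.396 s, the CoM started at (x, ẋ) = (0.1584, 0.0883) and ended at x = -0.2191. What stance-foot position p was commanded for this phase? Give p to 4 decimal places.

p = 0.5479

ωT = 3.4525·0.396 = 1.367190; cosh(ωT) = 2.089565, sinh(ωT) = 1.834743
x(T) = p + (x₀−p)·cosh(ωT) + (ẋ₀/ω)·sinh(ωT) ⇒ p·(1 − cosh) = x(T) − x₀·cosh − (ẋ₀/ω)·sinh
numerator   = -0.2191 − (0.1584)·2.089565 − (0.0883/3.4525)·1.834743 = -0.597012
denominator = 1 − 2.089565 = -1.089565
p = -0.597012 / -1.089565 = 0.5479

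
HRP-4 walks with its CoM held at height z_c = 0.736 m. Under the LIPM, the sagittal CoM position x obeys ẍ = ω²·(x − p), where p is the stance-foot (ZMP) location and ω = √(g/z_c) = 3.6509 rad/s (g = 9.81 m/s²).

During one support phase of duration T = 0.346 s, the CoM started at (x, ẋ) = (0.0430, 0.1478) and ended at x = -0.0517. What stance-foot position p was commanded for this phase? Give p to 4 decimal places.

p = 0.2195

ωT = 3.6509·0.346 = 1.263211; cosh(ωT) = 1.909753, sinh(ωT) = 1.627008
x(T) = p + (x₀−p)·cosh(ωT) + (ẋ₀/ω)·sinh(ωT) ⇒ p·(1 − cosh) = x(T) − x₀·cosh − (ẋ₀/ω)·sinh
numerator   = -0.0517 − (0.0430)·1.909753 − (0.1478/3.6509)·1.627008 = -0.199686
denominator = 1 − 1.909753 = -0.909753
p = -0.199686 / -0.909753 = 0.2195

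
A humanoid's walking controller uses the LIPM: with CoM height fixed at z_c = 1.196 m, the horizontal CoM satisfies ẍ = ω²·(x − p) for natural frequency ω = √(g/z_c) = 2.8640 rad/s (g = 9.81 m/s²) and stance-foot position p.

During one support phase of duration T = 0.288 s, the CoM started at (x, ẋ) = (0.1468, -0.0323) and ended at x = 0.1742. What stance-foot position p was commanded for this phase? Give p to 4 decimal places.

ωT = 2.8640·0.288 = 0.824832; cosh(ωT) = 1.359903, sinh(ωT) = 0.921594
x(T) = p + (x₀−p)·cosh(ωT) + (ẋ₀/ω)·sinh(ωT) ⇒ p·(1 − cosh) = x(T) − x₀·cosh − (ẋ₀/ω)·sinh
numerator   = 0.1742 − (0.1468)·1.359903 − (-0.0323/2.8640)·0.921594 = -0.015040
denominator = 1 − 1.359903 = -0.359903
p = -0.015040 / -0.359903 = 0.0418

p = 0.0418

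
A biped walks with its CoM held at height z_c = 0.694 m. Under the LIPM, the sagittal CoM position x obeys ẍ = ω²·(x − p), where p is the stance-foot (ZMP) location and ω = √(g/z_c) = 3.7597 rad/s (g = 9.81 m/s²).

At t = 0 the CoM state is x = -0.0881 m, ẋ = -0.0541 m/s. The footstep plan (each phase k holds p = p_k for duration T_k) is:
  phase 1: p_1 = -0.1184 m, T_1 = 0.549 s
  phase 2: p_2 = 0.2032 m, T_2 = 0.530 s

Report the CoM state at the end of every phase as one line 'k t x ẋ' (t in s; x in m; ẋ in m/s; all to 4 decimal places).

1 0.5490 -0.0529 0.2250
2 1.0790 -0.5381 -2.6251

phase 1: p=-0.1184, T=0.549, ωT=2.064075, cosh=4.002473, sinh=3.875537; start (x,ẋ)=(-0.088100, -0.054100) → end (x,ẋ)=(-0.052892, 0.224963)
phase 2: p=0.2032, T=0.530, ωT=1.992641, cosh=3.735607, sinh=3.599272; start (x,ẋ)=(-0.052892, 0.224963) → end (x,ẋ)=(-0.538095, -2.625109)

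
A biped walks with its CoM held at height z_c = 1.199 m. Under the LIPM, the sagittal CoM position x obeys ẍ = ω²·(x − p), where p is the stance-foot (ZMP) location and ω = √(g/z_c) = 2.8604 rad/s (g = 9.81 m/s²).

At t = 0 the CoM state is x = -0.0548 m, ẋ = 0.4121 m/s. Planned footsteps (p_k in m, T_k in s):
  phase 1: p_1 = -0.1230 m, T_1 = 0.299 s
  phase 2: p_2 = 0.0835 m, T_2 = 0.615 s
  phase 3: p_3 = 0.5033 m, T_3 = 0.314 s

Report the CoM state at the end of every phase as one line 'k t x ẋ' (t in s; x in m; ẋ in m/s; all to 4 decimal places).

phase 1: p=-0.1230, T=0.299, ωT=0.855260, cosh=1.388579, sinh=0.963406; start (x,ẋ)=(-0.054800, 0.412100) → end (x,ẋ)=(0.110500, 0.760174)
phase 2: p=0.0835, T=0.615, ωT=1.759146, cosh=2.989834, sinh=2.817642; start (x,ẋ)=(0.110500, 0.760174) → end (x,ẋ)=(0.913035, 2.490400)
phase 3: p=0.5033, T=0.314, ωT=0.898166, cosh=1.431206, sinh=1.023890; start (x,ẋ)=(0.913035, 2.490400) → end (x,ẋ)=(1.981162, 4.764280)

1 0.2990 0.1105 0.7602
2 0.9140 0.9130 2.4904
3 1.2280 1.9812 4.7643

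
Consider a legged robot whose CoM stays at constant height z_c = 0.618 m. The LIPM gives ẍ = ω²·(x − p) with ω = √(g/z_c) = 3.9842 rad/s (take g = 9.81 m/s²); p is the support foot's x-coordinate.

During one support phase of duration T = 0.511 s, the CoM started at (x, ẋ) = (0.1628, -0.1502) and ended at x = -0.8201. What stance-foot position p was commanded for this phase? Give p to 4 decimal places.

p = 0.4533

ωT = 3.9842·0.511 = 2.035926; cosh(ωT) = 3.894951, sinh(ωT) = 3.764392
x(T) = p + (x₀−p)·cosh(ωT) + (ẋ₀/ω)·sinh(ωT) ⇒ p·(1 − cosh) = x(T) − x₀·cosh − (ẋ₀/ω)·sinh
numerator   = -0.8201 − (0.1628)·3.894951 − (-0.1502/3.9842)·3.764392 = -1.312285
denominator = 1 − 3.894951 = -2.894951
p = -1.312285 / -2.894951 = 0.4533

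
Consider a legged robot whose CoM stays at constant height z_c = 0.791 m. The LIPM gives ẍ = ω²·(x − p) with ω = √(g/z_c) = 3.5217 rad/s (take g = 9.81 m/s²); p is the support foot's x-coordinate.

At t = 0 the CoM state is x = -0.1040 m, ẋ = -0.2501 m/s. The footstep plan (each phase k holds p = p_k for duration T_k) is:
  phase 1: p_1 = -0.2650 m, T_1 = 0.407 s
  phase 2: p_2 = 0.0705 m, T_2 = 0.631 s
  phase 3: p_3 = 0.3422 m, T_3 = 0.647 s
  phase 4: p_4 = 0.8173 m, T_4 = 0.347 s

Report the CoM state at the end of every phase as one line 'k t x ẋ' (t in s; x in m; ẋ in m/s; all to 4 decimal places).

1 0.4070 -0.0487 0.5669
2 1.0380 0.2480 0.7321
3 1.6850 0.8818 2.0092
4 2.0320 1.8204 4.0576

phase 1: p=-0.2650, T=0.407, ωT=1.433332, cosh=2.215579, sinh=1.977066; start (x,ẋ)=(-0.104000, -0.250100) → end (x,ẋ)=(-0.048697, 0.566868)
phase 2: p=0.0705, T=0.631, ωT=2.222193, cosh=4.667957, sinh=4.559585; start (x,ẋ)=(-0.048697, 0.566868) → end (x,ẋ)=(0.248025, 0.732113)
phase 3: p=0.3422, T=0.647, ωT=2.278540, cosh=4.932425, sinh=4.829991; start (x,ẋ)=(0.248025, 0.732113) → end (x,ẋ)=(0.881778, 2.009197)
phase 4: p=0.8173, T=0.347, ωT=1.222030, cosh=1.844351, sinh=1.549719; start (x,ẋ)=(0.881778, 2.009197) → end (x,ẋ)=(1.820364, 4.057560)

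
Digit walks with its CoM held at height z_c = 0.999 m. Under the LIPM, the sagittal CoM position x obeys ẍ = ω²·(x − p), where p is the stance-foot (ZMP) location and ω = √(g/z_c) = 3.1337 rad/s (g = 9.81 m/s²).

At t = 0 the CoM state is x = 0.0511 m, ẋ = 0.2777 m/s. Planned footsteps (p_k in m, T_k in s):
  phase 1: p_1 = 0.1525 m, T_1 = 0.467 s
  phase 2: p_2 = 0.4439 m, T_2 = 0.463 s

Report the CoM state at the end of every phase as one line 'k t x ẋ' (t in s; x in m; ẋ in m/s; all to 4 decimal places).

phase 1: p=0.1525, T=0.467, ωT=1.463438, cosh=2.276114, sinh=2.044675; start (x,ẋ)=(0.051100, 0.277700) → end (x,ẋ)=(0.102896, -0.017633)
phase 2: p=0.4439, T=0.463, ωT=1.450903, cosh=2.250662, sinh=2.016304; start (x,ẋ)=(0.102896, -0.017633) → end (x,ẋ)=(-0.334932, -2.194320)

1 0.4670 0.1029 -0.0176
2 0.9300 -0.3349 -2.1943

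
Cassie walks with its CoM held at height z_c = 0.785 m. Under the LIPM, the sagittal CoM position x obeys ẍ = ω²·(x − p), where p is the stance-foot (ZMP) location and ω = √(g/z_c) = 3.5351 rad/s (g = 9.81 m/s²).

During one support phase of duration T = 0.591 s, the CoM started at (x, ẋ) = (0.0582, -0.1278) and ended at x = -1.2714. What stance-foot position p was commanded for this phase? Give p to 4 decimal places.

ωT = 3.5351·0.591 = 2.089244; cosh(ωT) = 4.101293, sinh(ωT) = 3.977513
x(T) = p + (x₀−p)·cosh(ωT) + (ẋ₀/ω)·sinh(ωT) ⇒ p·(1 − cosh) = x(T) − x₀·cosh − (ẋ₀/ω)·sinh
numerator   = -1.2714 − (0.0582)·4.101293 − (-0.1278/3.5351)·3.977513 = -1.366301
denominator = 1 − 4.101293 = -3.101293
p = -1.366301 / -3.101293 = 0.4406

p = 0.4406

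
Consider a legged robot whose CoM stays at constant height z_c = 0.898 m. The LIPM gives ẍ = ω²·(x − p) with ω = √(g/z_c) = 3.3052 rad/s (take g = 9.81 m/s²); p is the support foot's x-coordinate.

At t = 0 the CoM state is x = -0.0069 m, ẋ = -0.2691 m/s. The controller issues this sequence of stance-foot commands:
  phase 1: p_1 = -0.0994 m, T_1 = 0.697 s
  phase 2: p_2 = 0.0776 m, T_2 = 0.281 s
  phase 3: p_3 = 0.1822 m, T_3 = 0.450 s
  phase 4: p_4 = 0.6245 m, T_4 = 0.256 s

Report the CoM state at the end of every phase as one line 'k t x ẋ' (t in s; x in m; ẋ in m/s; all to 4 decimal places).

1 0.6970 -0.0352 0.1547
2 0.9780 -0.0375 -0.1721
3 1.4280 -0.4381 -1.9250
4 1.6840 -1.3955 -5.9955

phase 1: p=-0.0994, T=0.697, ωT=2.303724, cosh=5.055643, sinh=4.955757; start (x,ẋ)=(-0.006900, -0.269100) → end (x,ẋ)=(-0.035237, 0.154655)
phase 2: p=0.0776, T=0.281, ωT=0.928761, cosh=1.463207, sinh=1.068164; start (x,ẋ)=(-0.035237, 0.154655) → end (x,ẋ)=(-0.037523, -0.172077)
phase 3: p=0.1822, T=0.450, ωT=1.487340, cosh=2.325641, sinh=2.099668; start (x,ẋ)=(-0.037523, -0.172077) → end (x,ẋ)=(-0.438110, -1.925025)
phase 4: p=0.6245, T=0.256, ωT=0.846131, cosh=1.379842, sinh=0.950770; start (x,ẋ)=(-0.438110, -1.925025) → end (x,ẋ)=(-1.395485, -5.995468)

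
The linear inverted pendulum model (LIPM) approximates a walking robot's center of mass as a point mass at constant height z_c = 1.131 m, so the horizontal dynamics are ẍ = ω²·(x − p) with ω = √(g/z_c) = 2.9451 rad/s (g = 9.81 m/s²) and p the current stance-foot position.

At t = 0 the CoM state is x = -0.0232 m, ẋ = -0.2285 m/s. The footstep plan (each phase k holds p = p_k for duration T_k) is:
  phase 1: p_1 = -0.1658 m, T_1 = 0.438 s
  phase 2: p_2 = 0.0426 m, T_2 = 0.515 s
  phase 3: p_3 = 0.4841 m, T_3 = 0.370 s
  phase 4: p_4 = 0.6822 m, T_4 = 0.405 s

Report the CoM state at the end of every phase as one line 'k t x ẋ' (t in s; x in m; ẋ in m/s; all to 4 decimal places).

phase 1: p=-0.1658, T=0.438, ωT=1.289954, cosh=1.953951, sinh=1.678668; start (x,ẋ)=(-0.023200, -0.228500) → end (x,ẋ)=(-0.017409, 0.258514)
phase 2: p=0.0426, T=0.515, ωT=1.516727, cosh=2.388356, sinh=2.168927; start (x,ẋ)=(-0.017409, 0.258514) → end (x,ẋ)=(0.089662, 0.234107)
phase 3: p=0.4841, T=0.370, ωT=1.089687, cosh=1.654833, sinh=1.318511; start (x,ẋ)=(0.089662, 0.234107) → end (x,ẋ)=(-0.063820, -1.144252)
phase 4: p=0.6822, T=0.405, ωT=1.192766, cosh=1.799783, sinh=1.496402; start (x,ẋ)=(-0.063820, -1.144252) → end (x,ẋ)=(-1.241867, -5.347154)

1 0.4380 -0.0174 0.2585
2 0.9530 0.0897 0.2341
3 1.3230 -0.0638 -1.1443
4 1.7280 -1.2419 -5.3472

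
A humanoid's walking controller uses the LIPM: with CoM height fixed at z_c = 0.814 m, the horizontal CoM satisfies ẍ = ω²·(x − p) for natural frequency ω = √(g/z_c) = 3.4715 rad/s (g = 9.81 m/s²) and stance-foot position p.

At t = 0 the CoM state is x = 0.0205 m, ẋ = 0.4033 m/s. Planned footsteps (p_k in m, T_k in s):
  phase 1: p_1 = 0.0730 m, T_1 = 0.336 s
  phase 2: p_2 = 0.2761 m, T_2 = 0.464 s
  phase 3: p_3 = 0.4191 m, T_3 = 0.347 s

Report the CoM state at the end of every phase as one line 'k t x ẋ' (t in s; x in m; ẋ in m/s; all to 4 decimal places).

1 0.3360 0.1489 0.4460
2 0.8000 0.2539 0.1002
3 1.1470 0.1626 -0.6885

phase 1: p=0.0730, T=0.336, ωT=1.166424, cosh=1.760985, sinh=1.449506; start (x,ẋ)=(0.020500, 0.403300) → end (x,ẋ)=(0.148944, 0.446027)
phase 2: p=0.2761, T=0.464, ωT=1.610776, cosh=2.603214, sinh=2.403481; start (x,ẋ)=(0.148944, 0.446027) → end (x,ẋ)=(0.253891, 0.100155)
phase 3: p=0.4191, T=0.347, ωT=1.204610, cosh=1.817634, sinh=1.517825; start (x,ẋ)=(0.253891, 0.100155) → end (x,ẋ)=(0.162601, -0.688460)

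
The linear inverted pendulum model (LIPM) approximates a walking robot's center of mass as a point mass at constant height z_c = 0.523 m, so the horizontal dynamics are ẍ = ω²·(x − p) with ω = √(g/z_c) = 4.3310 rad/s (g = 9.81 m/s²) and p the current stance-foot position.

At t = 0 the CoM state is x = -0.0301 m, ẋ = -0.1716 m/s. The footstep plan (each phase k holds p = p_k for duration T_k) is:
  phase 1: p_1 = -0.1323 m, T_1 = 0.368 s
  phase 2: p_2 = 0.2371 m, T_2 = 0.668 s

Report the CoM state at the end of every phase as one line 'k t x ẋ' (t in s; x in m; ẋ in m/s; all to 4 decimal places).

1 0.3680 0.0361 0.6047
2 1.0360 -0.3261 -2.3574

phase 1: p=-0.1323, T=0.368, ωT=1.593808, cosh=2.562804, sinh=2.359654; start (x,ẋ)=(-0.030100, -0.171600) → end (x,ẋ)=(0.036126, 0.604672)
phase 2: p=0.2371, T=0.668, ωT=2.893108, cosh=9.052362, sinh=8.996958; start (x,ẋ)=(0.036126, 0.604672) → end (x,ẋ)=(-0.326080, -2.357409)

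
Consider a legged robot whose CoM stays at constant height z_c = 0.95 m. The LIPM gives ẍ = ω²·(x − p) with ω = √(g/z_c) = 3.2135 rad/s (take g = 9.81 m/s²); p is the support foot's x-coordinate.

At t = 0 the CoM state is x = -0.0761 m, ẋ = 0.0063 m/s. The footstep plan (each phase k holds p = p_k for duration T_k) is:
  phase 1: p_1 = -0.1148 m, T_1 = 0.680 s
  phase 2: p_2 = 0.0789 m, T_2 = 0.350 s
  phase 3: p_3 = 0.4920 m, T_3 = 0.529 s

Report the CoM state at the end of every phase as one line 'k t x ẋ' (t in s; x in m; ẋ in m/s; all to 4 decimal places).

phase 1: p=-0.1148, T=0.680, ωT=2.185180, cosh=4.502353, sinh=4.389896; start (x,ẋ)=(-0.076100, 0.006300) → end (x,ẋ)=(0.068047, 0.574303)
phase 2: p=0.0789, T=0.350, ωT=1.124725, cosh=1.702056, sinh=1.377314; start (x,ẋ)=(0.068047, 0.574303) → end (x,ẋ)=(0.306576, 0.929462)
phase 3: p=0.4920, T=0.529, ωT=1.699941, cosh=2.828161, sinh=2.645466; start (x,ẋ)=(0.306576, 0.929462) → end (x,ẋ)=(0.732757, 1.052340)

1 0.6800 0.0680 0.5743
2 1.0300 0.3066 0.9295
3 1.5590 0.7328 1.0523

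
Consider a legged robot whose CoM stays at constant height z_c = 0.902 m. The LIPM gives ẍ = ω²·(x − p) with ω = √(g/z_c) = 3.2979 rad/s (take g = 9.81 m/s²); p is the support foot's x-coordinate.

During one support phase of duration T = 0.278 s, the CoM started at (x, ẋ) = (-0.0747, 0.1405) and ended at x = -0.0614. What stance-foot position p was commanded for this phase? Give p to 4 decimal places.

ωT = 3.2979·0.278 = 0.916816; cosh(ωT) = 1.450552, sinh(ωT) = 1.050762
x(T) = p + (x₀−p)·cosh(ωT) + (ẋ₀/ω)·sinh(ωT) ⇒ p·(1 − cosh) = x(T) − x₀·cosh − (ẋ₀/ω)·sinh
numerator   = -0.0614 − (-0.0747)·1.450552 − (0.1405/3.2979)·1.050762 = 0.002191
denominator = 1 − 1.450552 = -0.450552
p = 0.002191 / -0.450552 = -0.0049

p = -0.0049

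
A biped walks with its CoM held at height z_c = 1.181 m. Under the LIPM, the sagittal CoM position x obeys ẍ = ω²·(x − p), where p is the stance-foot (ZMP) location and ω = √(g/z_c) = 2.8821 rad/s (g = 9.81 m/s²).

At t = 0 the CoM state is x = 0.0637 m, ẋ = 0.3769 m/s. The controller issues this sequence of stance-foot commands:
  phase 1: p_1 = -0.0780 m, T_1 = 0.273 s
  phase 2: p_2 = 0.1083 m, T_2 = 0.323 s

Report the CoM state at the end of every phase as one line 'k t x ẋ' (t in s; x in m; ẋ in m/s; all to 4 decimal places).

1 0.2730 0.2237 0.8552
2 0.5960 0.5953 1.6097

phase 1: p=-0.0780, T=0.273, ωT=0.786813, cosh=1.325840, sinh=0.870546; start (x,ẋ)=(0.063700, 0.376900) → end (x,ẋ)=(0.223715, 0.855235)
phase 2: p=0.1083, T=0.323, ωT=0.930918, cosh=1.465515, sinh=1.071323; start (x,ẋ)=(0.223715, 0.855235) → end (x,ẋ)=(0.595347, 1.609722)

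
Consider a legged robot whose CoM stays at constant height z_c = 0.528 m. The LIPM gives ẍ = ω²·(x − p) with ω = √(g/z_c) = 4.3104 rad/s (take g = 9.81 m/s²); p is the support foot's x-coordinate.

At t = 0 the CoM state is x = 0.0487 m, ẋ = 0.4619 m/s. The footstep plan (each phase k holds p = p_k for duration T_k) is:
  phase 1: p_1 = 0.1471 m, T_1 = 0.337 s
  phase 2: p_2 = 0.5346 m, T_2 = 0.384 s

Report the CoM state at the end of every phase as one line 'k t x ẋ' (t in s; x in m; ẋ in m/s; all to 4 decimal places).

1 0.3370 0.1418 0.1843
2 0.7210 -0.4231 -3.7695

phase 1: p=0.1471, T=0.337, ωT=1.452605, cosh=2.254097, sinh=2.020137; start (x,ẋ)=(0.048700, 0.461900) → end (x,ẋ)=(0.141774, 0.184340)
phase 2: p=0.5346, T=0.384, ωT=1.655194, cosh=2.712574, sinh=2.521519; start (x,ẋ)=(0.141774, 0.184340) → end (x,ẋ)=(-0.423135, -3.769499)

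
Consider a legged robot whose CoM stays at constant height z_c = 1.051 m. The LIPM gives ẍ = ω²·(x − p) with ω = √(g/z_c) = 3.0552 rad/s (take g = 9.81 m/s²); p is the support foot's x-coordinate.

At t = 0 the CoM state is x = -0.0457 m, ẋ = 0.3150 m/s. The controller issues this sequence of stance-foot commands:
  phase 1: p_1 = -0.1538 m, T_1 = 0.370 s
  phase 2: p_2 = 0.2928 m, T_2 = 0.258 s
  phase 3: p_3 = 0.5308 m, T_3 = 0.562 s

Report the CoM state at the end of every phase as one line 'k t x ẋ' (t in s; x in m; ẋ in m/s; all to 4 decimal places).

1 0.3700 0.1741 0.9967
2 0.6280 0.4198 1.0062
3 1.1900 1.0992 1.9782

phase 1: p=-0.1538, T=0.370, ωT=1.130424, cosh=1.709933, sinh=1.387037; start (x,ẋ)=(-0.045700, 0.315000) → end (x,ẋ)=(0.174051, 0.996721)
phase 2: p=0.2928, T=0.258, ωT=0.788242, cosh=1.327084, sinh=0.872441; start (x,ẋ)=(0.174051, 0.996721) → end (x,ẋ)=(0.419833, 1.006211)
phase 3: p=0.5308, T=0.562, ωT=1.717022, cosh=2.873762, sinh=2.694162; start (x,ẋ)=(0.419833, 1.006211) → end (x,ẋ)=(1.099214, 1.978223)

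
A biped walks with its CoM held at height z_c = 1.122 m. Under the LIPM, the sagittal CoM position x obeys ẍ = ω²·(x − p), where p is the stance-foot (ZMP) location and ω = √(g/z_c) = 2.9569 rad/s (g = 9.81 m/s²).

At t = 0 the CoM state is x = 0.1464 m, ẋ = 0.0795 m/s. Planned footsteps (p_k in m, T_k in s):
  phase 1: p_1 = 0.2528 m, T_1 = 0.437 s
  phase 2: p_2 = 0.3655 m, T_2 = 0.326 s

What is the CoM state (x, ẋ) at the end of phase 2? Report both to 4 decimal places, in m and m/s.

x = -0.1902, ẋ = -1.4749

phase 1: p=0.2528, T=0.437, ωT=1.292165, cosh=1.957668, sinh=1.682993; start (x,ẋ)=(0.146400, 0.079500) → end (x,ẋ)=(0.089753, -0.373859)
phase 2: p=0.3655, T=0.326, ωT=0.963949, cosh=1.501708, sinh=1.120324; start (x,ẋ)=(0.089753, -0.373859) → end (x,ẋ)=(-0.190240, -1.474888)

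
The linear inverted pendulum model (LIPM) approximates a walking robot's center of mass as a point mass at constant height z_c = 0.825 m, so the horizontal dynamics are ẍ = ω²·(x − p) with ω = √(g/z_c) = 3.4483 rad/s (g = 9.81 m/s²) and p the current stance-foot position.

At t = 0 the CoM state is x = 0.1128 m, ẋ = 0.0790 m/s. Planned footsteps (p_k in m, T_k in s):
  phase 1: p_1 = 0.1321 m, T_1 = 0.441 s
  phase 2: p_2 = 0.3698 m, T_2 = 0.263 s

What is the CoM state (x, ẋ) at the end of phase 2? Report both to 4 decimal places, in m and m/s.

phase 1: p=0.1321, T=0.441, ωT=1.520700, cosh=2.396994, sinh=2.178435; start (x,ẋ)=(0.112800, 0.079000) → end (x,ẋ)=(0.135746, 0.044383)
phase 2: p=0.3698, T=0.263, ωT=0.906903, cosh=1.440207, sinh=1.036434; start (x,ẋ)=(0.135746, 0.044383) → end (x,ẋ)=(0.046053, -0.772574)

x = 0.0461, ẋ = -0.7726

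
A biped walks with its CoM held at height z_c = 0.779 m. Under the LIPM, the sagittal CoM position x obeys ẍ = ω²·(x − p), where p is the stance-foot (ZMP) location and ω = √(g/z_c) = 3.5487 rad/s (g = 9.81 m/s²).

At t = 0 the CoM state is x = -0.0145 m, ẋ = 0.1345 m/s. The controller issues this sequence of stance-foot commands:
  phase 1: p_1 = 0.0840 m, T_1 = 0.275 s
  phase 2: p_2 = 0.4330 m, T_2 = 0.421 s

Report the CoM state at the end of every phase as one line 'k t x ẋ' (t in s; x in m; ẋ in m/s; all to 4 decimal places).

1 0.2750 -0.0221 -0.1941
2 0.6960 -0.7475 -3.8703

phase 1: p=0.0840, T=0.275, ωT=0.975893, cosh=1.515195, sinh=1.138339; start (x,ẋ)=(-0.014500, 0.134500) → end (x,ẋ)=(-0.022102, -0.194109)
phase 2: p=0.4330, T=0.421, ωT=1.494003, cosh=2.339682, sinh=2.115210; start (x,ẋ)=(-0.022102, -0.194109) → end (x,ẋ)=(-0.747494, -3.870263)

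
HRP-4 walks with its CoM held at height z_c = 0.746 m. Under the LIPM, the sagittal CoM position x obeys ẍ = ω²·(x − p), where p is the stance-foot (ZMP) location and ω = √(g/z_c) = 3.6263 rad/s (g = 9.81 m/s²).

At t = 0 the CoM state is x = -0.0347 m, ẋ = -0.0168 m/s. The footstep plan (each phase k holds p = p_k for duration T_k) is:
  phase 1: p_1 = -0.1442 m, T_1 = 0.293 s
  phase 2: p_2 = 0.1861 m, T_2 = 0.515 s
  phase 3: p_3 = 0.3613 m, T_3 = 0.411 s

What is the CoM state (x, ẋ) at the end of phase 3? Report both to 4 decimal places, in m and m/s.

x = -0.4381, ẋ = -2.7191

phase 1: p=-0.1442, T=0.293, ωT=1.062506, cosh=1.619601, sinh=1.274012; start (x,ẋ)=(-0.034700, -0.016800) → end (x,ẋ)=(0.027244, 0.478675)
phase 2: p=0.1861, T=0.515, ωT=1.867545, cosh=3.313443, sinh=3.158941; start (x,ẋ)=(0.027244, 0.478675) → end (x,ẋ)=(0.076723, -0.233674)
phase 3: p=0.3613, T=0.411, ωT=1.490409, cosh=2.332096, sinh=2.106816; start (x,ẋ)=(0.076723, -0.233674) → end (x,ẋ)=(-0.438121, -2.719103)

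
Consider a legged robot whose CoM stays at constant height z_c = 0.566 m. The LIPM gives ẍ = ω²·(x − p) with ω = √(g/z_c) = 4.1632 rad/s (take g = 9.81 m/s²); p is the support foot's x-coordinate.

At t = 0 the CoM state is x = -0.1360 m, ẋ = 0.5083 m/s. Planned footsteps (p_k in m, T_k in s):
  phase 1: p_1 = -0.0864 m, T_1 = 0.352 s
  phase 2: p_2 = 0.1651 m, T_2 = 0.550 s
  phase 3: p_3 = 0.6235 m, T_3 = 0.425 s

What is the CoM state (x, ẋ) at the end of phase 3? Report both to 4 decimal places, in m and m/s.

phase 1: p=-0.0864, T=0.352, ωT=1.465446, cosh=2.280225, sinh=2.049250; start (x,ẋ)=(-0.136000, 0.508300) → end (x,ẋ)=(0.050701, 0.735879)
phase 2: p=0.1651, T=0.550, ωT=2.289760, cosh=4.986929, sinh=4.885639; start (x,ẋ)=(0.050701, 0.735879) → end (x,ẋ)=(0.458177, 1.342917)
phase 3: p=0.6235, T=0.425, ωT=1.769360, cosh=3.018770, sinh=2.848328; start (x,ẋ)=(0.458177, 1.342917) → end (x,ẋ)=(1.043208, 2.093529)

x = 1.0432, ẋ = 2.0935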